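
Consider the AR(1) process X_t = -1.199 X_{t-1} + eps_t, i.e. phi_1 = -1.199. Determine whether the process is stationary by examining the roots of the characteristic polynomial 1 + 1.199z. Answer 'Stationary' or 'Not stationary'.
\text{Not stationary}

The AR(p) characteristic polynomial is P(z) = 1 + 1.199z.
Stationarity requires all roots to lie outside the unit circle, i.e. |z| > 1 for every root.
This is linear in z: 1 + (1.199) z = 0  =>  z = -1/(1.199) = -0.834028,  |z| = 0.834028.
Moduli of all roots: 0.8340.
All moduli strictly greater than 1? No.
Verdict: Not stationary.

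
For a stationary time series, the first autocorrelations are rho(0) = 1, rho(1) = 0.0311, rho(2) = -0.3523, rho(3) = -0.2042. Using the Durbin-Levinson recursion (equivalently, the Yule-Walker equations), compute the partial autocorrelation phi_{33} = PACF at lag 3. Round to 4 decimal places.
\phi_{33} = -0.2041

The PACF at lag k is phi_{kk}, the last component of the solution
to the Yule-Walker system G_k phi = r_k where
  (G_k)_{ij} = rho(|i - j|), (r_k)_i = rho(i), i,j = 1..k.
Equivalently, Durbin-Levinson gives phi_{kk} iteratively:
  phi_{11} = rho(1)
  phi_{kk} = [rho(k) - sum_{j=1..k-1} phi_{k-1,j} rho(k-j)]
            / [1 - sum_{j=1..k-1} phi_{k-1,j} rho(j)],
  phi_{k,j} = phi_{k-1,j} - phi_{kk} phi_{k-1,k-j},  j = 1..k-1.
Step k = 1:
  phi_11 = rho(1) = 0.0311.
Step k = 2:
  phi_22 = [rho(2) - phi_11 rho(1)] / [1 - phi_11 rho(1)] = [-0.3523 - (0.0311)(0.0311)] / [1 - (0.0311)(0.0311)]
         = -0.35326721 / 0.99903279 = -0.353609.
  Update: phi_21 = phi_11 - phi_22 phi_11 = 0.0311 - (-0.353609)(0.0311) = 0.042097.
Step k = 3:
  phi_33 = [rho(3) - phi_21 rho(2) - phi_22 rho(1)] / [1 - phi_21 rho(1) - phi_22 rho(2)]
    numerator   = -0.2042 - (0.042097)(-0.3523) - (-0.353609)(0.0311) = -0.17837189
    denominator = 1 - (0.042097)(0.0311) - (-0.353609)(-0.3523) = 0.87411425
  phi_33 = -0.17837189 / 0.87411425 = -0.2041.
Therefore phi_{33} = -0.2041.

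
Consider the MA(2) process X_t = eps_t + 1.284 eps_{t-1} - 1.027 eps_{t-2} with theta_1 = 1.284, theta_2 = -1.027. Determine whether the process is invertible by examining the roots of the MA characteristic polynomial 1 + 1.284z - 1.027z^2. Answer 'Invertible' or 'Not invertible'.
\text{Not invertible}

The MA(q) characteristic polynomial is P(z) = 1 + 1.284z - 1.027z^2.
Invertibility requires all roots to lie outside the unit circle, i.e. |z| > 1 for every root.
Set 1 + (1.284) z + (-1.027) z^2 = 0, i.e. a z^2 + b z + c = 0 with a = -1.027, b = 1.284, c = 1.
Discriminant D = b^2 - 4ac = (1.284)^2 - 4*(-1.027)*1 = 1.648656 - (-4.108) = 5.756656.
D >= 0, so the roots are real: z = (-b +/- sqrt(D)) / (2a) = (-1.284 +/- 2.399303) / (-2.054).
  z_1 = (-1.284 + 2.399303) / (-2.054) = -0.543,   |z_1| = 0.543.
  z_2 = (-1.284 - 2.399303) / (-2.054) = 1.7932,   |z_2| = 1.7932.
Moduli of all roots: 0.5430, 1.7932.
All moduli strictly greater than 1? No.
Verdict: Not invertible.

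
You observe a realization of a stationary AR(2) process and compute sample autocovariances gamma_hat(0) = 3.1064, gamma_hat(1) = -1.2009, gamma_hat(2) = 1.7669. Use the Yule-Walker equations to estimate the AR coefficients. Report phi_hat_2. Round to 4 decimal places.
\hat\phi_{2} = 0.4930

The Yule-Walker equations for an AR(p) process read, in matrix form,
  Gamma_p phi = r_p,   with   (Gamma_p)_{ij} = gamma(|i - j|),
                       (r_p)_i = gamma(i),   i,j = 1..p.
Substitute the sample gammas (Toeplitz matrix and right-hand side of size 2):
  Gamma_p = [[3.1064, -1.2009], [-1.2009, 3.1064]]
  r_p     = [-1.2009, 1.7669]
Written out:
  3.1064 phi_1 - 1.2009 phi_2 = -1.2009
  -1.2009 phi_1 + 3.1064 phi_2 = 1.7669
Solve by Cramer's rule:
  det = gamma(0)^2 - gamma(1)^2 = (3.1064)^2 - (-1.2009)^2 = 9.64972096 - 1.44216081 = 8.20756015
  phi_hat_1 = [gamma(1) gamma(0) - gamma(1) gamma(2)] / det = [(-1.2009)(3.1064) - (-1.2009)(1.7669)] / 8.20756015 = -1.60860555 / 8.20756015 = -0.196
  phi_hat_2 = [gamma(0) gamma(2) - gamma(1)^2] / det = [(3.1064)(1.7669) - (-1.2009)^2] / 8.20756015 = 4.04653735 / 8.20756015 = 0.493
So phi_hat = [-0.1960, 0.4930].
Therefore phi_hat_2 = 0.4930.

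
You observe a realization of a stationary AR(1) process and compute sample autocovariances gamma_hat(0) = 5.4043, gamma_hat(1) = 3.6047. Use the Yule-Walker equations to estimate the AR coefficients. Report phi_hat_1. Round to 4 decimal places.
\hat\phi_{1} = 0.6670

The Yule-Walker equations for an AR(p) process read, in matrix form,
  Gamma_p phi = r_p,   with   (Gamma_p)_{ij} = gamma(|i - j|),
                       (r_p)_i = gamma(i),   i,j = 1..p.
Substitute the sample gammas (Toeplitz matrix and right-hand side of size 1):
  Gamma_p = [[5.4043]]
  r_p     = [3.6047]
With p = 1 this is the single equation gamma(0) phi_1 = gamma(1):
  phi_hat_1 = gamma(1) / gamma(0) = 3.6047 / 5.4043 = 0.6670.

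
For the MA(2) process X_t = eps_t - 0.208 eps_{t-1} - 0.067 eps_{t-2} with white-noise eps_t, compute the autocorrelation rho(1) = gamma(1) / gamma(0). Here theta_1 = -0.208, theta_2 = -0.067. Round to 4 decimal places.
\rho(1) = -0.1852

For an MA(q) process with theta_0 = 1, the autocovariance is
  gamma(k) = sigma^2 * sum_{i=0..q-k} theta_i * theta_{i+k},
and rho(k) = gamma(k) / gamma(0). Sigma^2 cancels.
  numerator   = (1)*(-0.208) + (-0.208)*(-0.067) = -0.194064.
  denominator = (1)^2 + (-0.208)^2 + (-0.067)^2 = 1.047753.
  rho(1) = -0.194064 / 1.047753 = -0.1852.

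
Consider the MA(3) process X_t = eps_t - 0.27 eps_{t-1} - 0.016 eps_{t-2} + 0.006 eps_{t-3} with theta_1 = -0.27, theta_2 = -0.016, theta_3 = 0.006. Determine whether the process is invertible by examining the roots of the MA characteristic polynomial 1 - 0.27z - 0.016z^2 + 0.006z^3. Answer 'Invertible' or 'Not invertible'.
\text{Invertible}

The MA(q) characteristic polynomial is P(z) = 1 - 0.27z - 0.016z^2 + 0.006z^3.
Invertibility requires all roots to lie outside the unit circle, i.e. |z| > 1 for every root.
Degree 3: look for a simple real root z0 first, then factor out (1 - z/z0) and solve the remaining quadratic.
Testing z0 = 5: P(5) = 1 + (-0.27)(5) + (-0.016)(5)^2 + (0.006)(5)^3
  = 1 + (-1.35) + (-0.4) + (0.75) = 0.  So z_0 = 5 is a root, |z_0| = 5.
Divide out the factor (1 - 0.2 z) = (1 - z/z0) (since 1/z0 = 0.2):
  P(z) = (1 - 0.2 z)(1 + (-0.07) z + (-0.03) z^2)
  [check: z-coef -0.07 - (0.2) = -0.27; z^2-coef -0.03 - (0.2)(-0.07) = -0.016; z^3-coef -(0.2)(-0.03) = 0.006.]
Remaining roots from the quadratic factor 1 + (-0.07) z + (-0.03) z^2:
  Set 1 + (-0.07) z + (-0.03) z^2 = 0, i.e. a z^2 + b z + c = 0 with a = -0.03, b = -0.07, c = 1.
  Discriminant D = b^2 - 4ac = (-0.07)^2 - 4*(-0.03)*1 = 0.0049 - (-0.12) = 0.1249.
  D >= 0, so the roots are real: z = (-b +/- sqrt(D)) / (2a) = (0.07 +/- 0.353412) / (-0.06).
    z_1 = (0.07 + 0.353412) / (-0.06) = -7.0569,   |z_1| = 7.0569.
    z_2 = (0.07 - 0.353412) / (-0.06) = 4.7235,   |z_2| = 4.7235.
Moduli of all roots: 5.0000, 7.0569, 4.7235.
All moduli strictly greater than 1? Yes.
Verdict: Invertible.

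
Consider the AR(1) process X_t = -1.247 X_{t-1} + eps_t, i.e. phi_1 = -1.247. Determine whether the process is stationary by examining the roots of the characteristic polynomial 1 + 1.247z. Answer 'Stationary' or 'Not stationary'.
\text{Not stationary}

The AR(p) characteristic polynomial is P(z) = 1 + 1.247z.
Stationarity requires all roots to lie outside the unit circle, i.e. |z| > 1 for every root.
This is linear in z: 1 + (1.247) z = 0  =>  z = -1/(1.247) = -0.801925,  |z| = 0.801925.
Moduli of all roots: 0.8019.
All moduli strictly greater than 1? No.
Verdict: Not stationary.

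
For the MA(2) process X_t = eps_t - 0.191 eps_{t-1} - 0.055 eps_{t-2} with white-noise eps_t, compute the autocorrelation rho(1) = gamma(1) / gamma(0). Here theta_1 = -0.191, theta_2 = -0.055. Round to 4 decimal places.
\rho(1) = -0.1736

For an MA(q) process with theta_0 = 1, the autocovariance is
  gamma(k) = sigma^2 * sum_{i=0..q-k} theta_i * theta_{i+k},
and rho(k) = gamma(k) / gamma(0). Sigma^2 cancels.
  numerator   = (1)*(-0.191) + (-0.191)*(-0.055) = -0.180495.
  denominator = (1)^2 + (-0.191)^2 + (-0.055)^2 = 1.039506.
  rho(1) = -0.180495 / 1.039506 = -0.1736.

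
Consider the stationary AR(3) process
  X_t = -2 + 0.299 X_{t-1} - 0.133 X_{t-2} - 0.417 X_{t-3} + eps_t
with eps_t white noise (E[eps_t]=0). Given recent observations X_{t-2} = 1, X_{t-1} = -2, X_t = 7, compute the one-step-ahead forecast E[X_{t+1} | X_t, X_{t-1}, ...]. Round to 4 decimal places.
E[X_{t+1} \mid \mathcal F_t] = -0.0580

For an AR(p) model X_t = c + sum_i phi_i X_{t-i} + eps_t, the
one-step-ahead conditional mean is
  E[X_{t+1} | X_t, ...] = c + sum_i phi_i X_{t+1-i}.
Substitute known values:
  E[X_{t+1} | ...] = -2 + (0.299) * (7) + (-0.133) * (-2) + (-0.417) * (1)
                   = -0.0580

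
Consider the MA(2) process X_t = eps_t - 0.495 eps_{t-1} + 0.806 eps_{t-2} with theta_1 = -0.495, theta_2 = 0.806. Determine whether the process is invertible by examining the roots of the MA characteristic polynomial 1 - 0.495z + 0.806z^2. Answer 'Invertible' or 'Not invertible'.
\text{Invertible}

The MA(q) characteristic polynomial is P(z) = 1 - 0.495z + 0.806z^2.
Invertibility requires all roots to lie outside the unit circle, i.e. |z| > 1 for every root.
Set 1 + (-0.495) z + (0.806) z^2 = 0, i.e. a z^2 + b z + c = 0 with a = 0.806, b = -0.495, c = 1.
Discriminant D = b^2 - 4ac = (-0.495)^2 - 4*(0.806)*1 = 0.245025 - (3.224) = -2.978975.
D < 0, so the roots are the complex-conjugate pair z = (-b +/- i sqrt(-D)) / (2a) = 0.3071 +/- 1.0707i.
For a conjugate pair |z|^2 = z * conj(z) = (product of roots) = c/a = 1/(0.806) = 1.240695, so |z| = sqrt(1.240695) = 1.1139 for both roots.
Moduli of all roots: 1.1139, 1.1139.
All moduli strictly greater than 1? Yes.
Verdict: Invertible.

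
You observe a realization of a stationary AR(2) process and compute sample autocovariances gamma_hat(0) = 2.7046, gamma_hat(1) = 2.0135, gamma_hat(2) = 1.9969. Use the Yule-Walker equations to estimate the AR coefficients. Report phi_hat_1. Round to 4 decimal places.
\hat\phi_{1} = 0.4370

The Yule-Walker equations for an AR(p) process read, in matrix form,
  Gamma_p phi = r_p,   with   (Gamma_p)_{ij} = gamma(|i - j|),
                       (r_p)_i = gamma(i),   i,j = 1..p.
Substitute the sample gammas (Toeplitz matrix and right-hand side of size 2):
  Gamma_p = [[2.7046, 2.0135], [2.0135, 2.7046]]
  r_p     = [2.0135, 1.9969]
Written out:
  2.7046 phi_1 + 2.0135 phi_2 = 2.0135
  2.0135 phi_1 + 2.7046 phi_2 = 1.9969
Solve by Cramer's rule:
  det = gamma(0)^2 - gamma(1)^2 = (2.7046)^2 - (2.0135)^2 = 7.31486116 - 4.05418225 = 3.26067891
  phi_hat_1 = [gamma(1) gamma(0) - gamma(1) gamma(2)] / det = [(2.0135)(2.7046) - (2.0135)(1.9969)] / 3.26067891 = 1.42495395 / 3.26067891 = 0.437
  phi_hat_2 = [gamma(0) gamma(2) - gamma(1)^2] / det = [(2.7046)(1.9969) - (2.0135)^2] / 3.26067891 = 1.34663349 / 3.26067891 = 0.413
So phi_hat = [0.4370, 0.4130].
Therefore phi_hat_1 = 0.4370.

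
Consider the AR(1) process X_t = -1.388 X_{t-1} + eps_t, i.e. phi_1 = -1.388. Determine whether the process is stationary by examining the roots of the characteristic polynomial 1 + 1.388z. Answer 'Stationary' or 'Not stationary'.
\text{Not stationary}

The AR(p) characteristic polynomial is P(z) = 1 + 1.388z.
Stationarity requires all roots to lie outside the unit circle, i.e. |z| > 1 for every root.
This is linear in z: 1 + (1.388) z = 0  =>  z = -1/(1.388) = -0.720461,  |z| = 0.720461.
Moduli of all roots: 0.7205.
All moduli strictly greater than 1? No.
Verdict: Not stationary.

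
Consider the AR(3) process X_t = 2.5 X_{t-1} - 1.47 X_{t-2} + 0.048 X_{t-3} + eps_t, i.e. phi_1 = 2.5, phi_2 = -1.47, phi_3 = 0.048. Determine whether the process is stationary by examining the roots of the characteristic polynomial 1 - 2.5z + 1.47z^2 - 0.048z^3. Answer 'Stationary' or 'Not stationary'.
\text{Not stationary}

The AR(p) characteristic polynomial is P(z) = 1 - 2.5z + 1.47z^2 - 0.048z^3.
Stationarity requires all roots to lie outside the unit circle, i.e. |z| > 1 for every root.
Degree 3: look for a simple real root z0 first, then factor out (1 - z/z0) and solve the remaining quadratic.
Testing z0 = 0.625: P(0.625) = 1 + (-2.5)(0.625) + (1.47)(0.625)^2 + (-0.048)(0.625)^3
  = 1 + (-1.5625) + (0.574219) + (-0.011719) = 0.  So z_0 = 0.625 is a root, |z_0| = 0.625.
Divide out the factor (1 - 1.6 z) = (1 - z/z0) (since 1/z0 = 1.6):
  P(z) = (1 - 1.6 z)(1 + (-0.9) z + (0.03) z^2)
  [check: z-coef -0.9 - (1.6) = -2.5; z^2-coef 0.03 - (1.6)(-0.9) = 1.47; z^3-coef -(1.6)(0.03) = -0.048.]
Remaining roots from the quadratic factor 1 + (-0.9) z + (0.03) z^2:
  Set 1 + (-0.9) z + (0.03) z^2 = 0, i.e. a z^2 + b z + c = 0 with a = 0.03, b = -0.9, c = 1.
  Discriminant D = b^2 - 4ac = (-0.9)^2 - 4*(0.03)*1 = 0.81 - (0.12) = 0.69.
  D >= 0, so the roots are real: z = (-b +/- sqrt(D)) / (2a) = (0.9 +/- 0.830662) / (0.06).
    z_1 = (0.9 + 0.830662) / (0.06) = 28.8444,   |z_1| = 28.8444.
    z_2 = (0.9 - 0.830662) / (0.06) = 1.1556,   |z_2| = 1.1556.
Moduli of all roots: 0.6250, 28.8444, 1.1556.
All moduli strictly greater than 1? No.
Verdict: Not stationary.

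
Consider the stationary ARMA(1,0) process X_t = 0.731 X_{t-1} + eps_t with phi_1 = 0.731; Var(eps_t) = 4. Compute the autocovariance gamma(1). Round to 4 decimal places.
\gamma(1) = 6.2795

Multiply the model equation by X_{t-k} and take expectations. With theta_0 = psi_0 = 1 and psi_j the MA(infinity) weights, this gives
  gamma(k) - sum_i phi_i gamma(k-i) = c_k,
  c_k = sigma^2 * sum_{j=k..q} theta_j psi_{j-k}   (c_k = 0 for k > q),
using gamma(-m) = gamma(m).
Pure AR (q = 0): c_0 = sigma^2 = 4, c_k = 0 for k >= 1.
Equations for k = 0 and k = 1 (AR order 1):
  gamma(0) = phi_1 gamma(1) + c_0
  gamma(1) = phi_1 gamma(0) + c_1
Substituting the second into the first: gamma(0) (1 - phi_1^2) = c_0 + phi_1 c_1, so
  gamma(0) = c_0 / (1 - phi_1^2) = 4 / (1 - (0.731)^2) = 4 / 0.465639 = 8.590346.
  gamma(1) = phi_1 gamma(0) = (0.731)(8.590346) = 6.279543.
Therefore gamma(1) = 6.2795 (to 4 decimal places).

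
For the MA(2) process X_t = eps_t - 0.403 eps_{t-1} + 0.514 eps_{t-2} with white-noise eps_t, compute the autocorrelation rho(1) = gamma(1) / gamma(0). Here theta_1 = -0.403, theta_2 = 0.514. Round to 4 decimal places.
\rho(1) = -0.4277

For an MA(q) process with theta_0 = 1, the autocovariance is
  gamma(k) = sigma^2 * sum_{i=0..q-k} theta_i * theta_{i+k},
and rho(k) = gamma(k) / gamma(0). Sigma^2 cancels.
  numerator   = (1)*(-0.403) + (-0.403)*(0.514) = -0.610142.
  denominator = (1)^2 + (-0.403)^2 + (0.514)^2 = 1.426605.
  rho(1) = -0.610142 / 1.426605 = -0.4277.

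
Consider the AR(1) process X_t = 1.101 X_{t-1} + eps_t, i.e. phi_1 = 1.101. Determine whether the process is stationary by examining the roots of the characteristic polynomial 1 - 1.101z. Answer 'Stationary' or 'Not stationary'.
\text{Not stationary}

The AR(p) characteristic polynomial is P(z) = 1 - 1.101z.
Stationarity requires all roots to lie outside the unit circle, i.e. |z| > 1 for every root.
This is linear in z: 1 + (-1.101) z = 0  =>  z = -1/(-1.101) = 0.908265,  |z| = 0.908265.
Moduli of all roots: 0.9083.
All moduli strictly greater than 1? No.
Verdict: Not stationary.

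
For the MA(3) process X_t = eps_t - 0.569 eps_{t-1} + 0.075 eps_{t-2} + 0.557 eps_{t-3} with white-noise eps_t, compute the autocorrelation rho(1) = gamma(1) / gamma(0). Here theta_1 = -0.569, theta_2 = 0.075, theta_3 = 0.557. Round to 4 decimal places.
\rho(1) = -0.3476

For an MA(q) process with theta_0 = 1, the autocovariance is
  gamma(k) = sigma^2 * sum_{i=0..q-k} theta_i * theta_{i+k},
and rho(k) = gamma(k) / gamma(0). Sigma^2 cancels.
  numerator   = (1)*(-0.569) + (-0.569)*(0.075) + (0.075)*(0.557) = -0.5699.
  denominator = (1)^2 + (-0.569)^2 + (0.075)^2 + (0.557)^2 = 1.639635.
  rho(1) = -0.5699 / 1.639635 = -0.3476.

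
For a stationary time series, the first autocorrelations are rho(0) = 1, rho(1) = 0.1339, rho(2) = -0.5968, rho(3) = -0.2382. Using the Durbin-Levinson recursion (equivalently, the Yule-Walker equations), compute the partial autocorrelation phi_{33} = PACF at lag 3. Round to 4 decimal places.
\phi_{33} = -0.0409

The PACF at lag k is phi_{kk}, the last component of the solution
to the Yule-Walker system G_k phi = r_k where
  (G_k)_{ij} = rho(|i - j|), (r_k)_i = rho(i), i,j = 1..k.
Equivalently, Durbin-Levinson gives phi_{kk} iteratively:
  phi_{11} = rho(1)
  phi_{kk} = [rho(k) - sum_{j=1..k-1} phi_{k-1,j} rho(k-j)]
            / [1 - sum_{j=1..k-1} phi_{k-1,j} rho(j)],
  phi_{k,j} = phi_{k-1,j} - phi_{kk} phi_{k-1,k-j},  j = 1..k-1.
Step k = 1:
  phi_11 = rho(1) = 0.1339.
Step k = 2:
  phi_22 = [rho(2) - phi_11 rho(1)] / [1 - phi_11 rho(1)] = [-0.5968 - (0.1339)(0.1339)] / [1 - (0.1339)(0.1339)]
         = -0.61472921 / 0.98207079 = -0.625952.
  Update: phi_21 = phi_11 - phi_22 phi_11 = 0.1339 - (-0.625952)(0.1339) = 0.217715.
Step k = 3:
  phi_33 = [rho(3) - phi_21 rho(2) - phi_22 rho(1)] / [1 - phi_21 rho(1) - phi_22 rho(2)]
    numerator   = -0.2382 - (0.217715)(-0.5968) - (-0.625952)(0.1339) = -0.02445272
    denominator = 1 - (0.217715)(0.1339) - (-0.625952)(-0.5968) = 0.59727979
  phi_33 = -0.02445272 / 0.59727979 = -0.0409.
Therefore phi_{33} = -0.0409.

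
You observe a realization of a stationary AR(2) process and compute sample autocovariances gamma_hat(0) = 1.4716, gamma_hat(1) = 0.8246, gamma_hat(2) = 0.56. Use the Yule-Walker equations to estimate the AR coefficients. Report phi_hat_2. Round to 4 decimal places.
\hat\phi_{2} = 0.0970

The Yule-Walker equations for an AR(p) process read, in matrix form,
  Gamma_p phi = r_p,   with   (Gamma_p)_{ij} = gamma(|i - j|),
                       (r_p)_i = gamma(i),   i,j = 1..p.
Substitute the sample gammas (Toeplitz matrix and right-hand side of size 2):
  Gamma_p = [[1.4716, 0.8246], [0.8246, 1.4716]]
  r_p     = [0.8246, 0.56]
Written out:
  1.4716 phi_1 + 0.8246 phi_2 = 0.8246
  0.8246 phi_1 + 1.4716 phi_2 = 0.56
Solve by Cramer's rule:
  det = gamma(0)^2 - gamma(1)^2 = (1.4716)^2 - (0.8246)^2 = 2.16560656 - 0.67996516 = 1.4856414
  phi_hat_1 = [gamma(1) gamma(0) - gamma(1) gamma(2)] / det = [(0.8246)(1.4716) - (0.8246)(0.56)] / 1.4856414 = 0.75170536 / 1.4856414 = 0.506
  phi_hat_2 = [gamma(0) gamma(2) - gamma(1)^2] / det = [(1.4716)(0.56) - (0.8246)^2] / 1.4856414 = 0.14413084 / 1.4856414 = 0.097
So phi_hat = [0.5060, 0.0970].
Therefore phi_hat_2 = 0.0970.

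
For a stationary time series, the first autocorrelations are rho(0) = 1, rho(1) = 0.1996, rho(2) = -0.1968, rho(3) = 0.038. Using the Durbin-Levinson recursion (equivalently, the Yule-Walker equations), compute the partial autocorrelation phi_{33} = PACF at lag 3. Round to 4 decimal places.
\phi_{33} = 0.1510

The PACF at lag k is phi_{kk}, the last component of the solution
to the Yule-Walker system G_k phi = r_k where
  (G_k)_{ij} = rho(|i - j|), (r_k)_i = rho(i), i,j = 1..k.
Equivalently, Durbin-Levinson gives phi_{kk} iteratively:
  phi_{11} = rho(1)
  phi_{kk} = [rho(k) - sum_{j=1..k-1} phi_{k-1,j} rho(k-j)]
            / [1 - sum_{j=1..k-1} phi_{k-1,j} rho(j)],
  phi_{k,j} = phi_{k-1,j} - phi_{kk} phi_{k-1,k-j},  j = 1..k-1.
Step k = 1:
  phi_11 = rho(1) = 0.1996.
Step k = 2:
  phi_22 = [rho(2) - phi_11 rho(1)] / [1 - phi_11 rho(1)] = [-0.1968 - (0.1996)(0.1996)] / [1 - (0.1996)(0.1996)]
         = -0.23664016 / 0.96015984 = -0.246459.
  Update: phi_21 = phi_11 - phi_22 phi_11 = 0.1996 - (-0.246459)(0.1996) = 0.248793.
Step k = 3:
  phi_33 = [rho(3) - phi_21 rho(2) - phi_22 rho(1)] / [1 - phi_21 rho(1) - phi_22 rho(2)]
    numerator   = 0.038 - (0.248793)(-0.1968) - (-0.246459)(0.1996) = 0.13615575
    denominator = 1 - (0.248793)(0.1996) - (-0.246459)(-0.1968) = 0.90183771
  phi_33 = 0.13615575 / 0.90183771 = 0.151.
Therefore phi_{33} = 0.1510.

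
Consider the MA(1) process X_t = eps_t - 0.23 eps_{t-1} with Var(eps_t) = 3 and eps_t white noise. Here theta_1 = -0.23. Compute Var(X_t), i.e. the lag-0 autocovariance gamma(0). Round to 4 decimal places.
\gamma(0) = 3.1587

For an MA(q) process X_t = eps_t + sum_i theta_i eps_{t-i} with
Var(eps_t) = sigma^2, the variance is
  gamma(0) = sigma^2 * (1 + sum_i theta_i^2).
  sum_i theta_i^2 = (-0.23)^2 = 0.0529.
  gamma(0) = 3 * (1 + 0.0529) = 3 * 1.0529 = 3.1587.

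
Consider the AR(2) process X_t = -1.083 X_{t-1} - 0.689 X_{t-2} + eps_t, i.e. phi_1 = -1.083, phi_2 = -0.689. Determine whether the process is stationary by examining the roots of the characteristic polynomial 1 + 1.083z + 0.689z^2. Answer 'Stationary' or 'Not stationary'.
\text{Stationary}

The AR(p) characteristic polynomial is P(z) = 1 + 1.083z + 0.689z^2.
Stationarity requires all roots to lie outside the unit circle, i.e. |z| > 1 for every root.
Set 1 + (1.083) z + (0.689) z^2 = 0, i.e. a z^2 + b z + c = 0 with a = 0.689, b = 1.083, c = 1.
Discriminant D = b^2 - 4ac = (1.083)^2 - 4*(0.689)*1 = 1.172889 - (2.756) = -1.583111.
D < 0, so the roots are the complex-conjugate pair z = (-b +/- i sqrt(-D)) / (2a) = -0.7859 +/- 0.9131i.
For a conjugate pair |z|^2 = z * conj(z) = (product of roots) = c/a = 1/(0.689) = 1.451379, so |z| = sqrt(1.451379) = 1.2047 for both roots.
Moduli of all roots: 1.2047, 1.2047.
All moduli strictly greater than 1? Yes.
Verdict: Stationary.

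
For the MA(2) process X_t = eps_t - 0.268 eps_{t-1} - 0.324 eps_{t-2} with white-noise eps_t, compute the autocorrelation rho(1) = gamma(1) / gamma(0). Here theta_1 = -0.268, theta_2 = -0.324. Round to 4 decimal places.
\rho(1) = -0.1539

For an MA(q) process with theta_0 = 1, the autocovariance is
  gamma(k) = sigma^2 * sum_{i=0..q-k} theta_i * theta_{i+k},
and rho(k) = gamma(k) / gamma(0). Sigma^2 cancels.
  numerator   = (1)*(-0.268) + (-0.268)*(-0.324) = -0.181168.
  denominator = (1)^2 + (-0.268)^2 + (-0.324)^2 = 1.1768.
  rho(1) = -0.181168 / 1.1768 = -0.1539.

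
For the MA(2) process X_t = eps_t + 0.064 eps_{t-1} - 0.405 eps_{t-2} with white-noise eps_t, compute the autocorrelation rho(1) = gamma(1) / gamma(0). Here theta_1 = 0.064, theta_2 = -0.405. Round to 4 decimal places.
\rho(1) = 0.0326

For an MA(q) process with theta_0 = 1, the autocovariance is
  gamma(k) = sigma^2 * sum_{i=0..q-k} theta_i * theta_{i+k},
and rho(k) = gamma(k) / gamma(0). Sigma^2 cancels.
  numerator   = (1)*(0.064) + (0.064)*(-0.405) = 0.03808.
  denominator = (1)^2 + (0.064)^2 + (-0.405)^2 = 1.168121.
  rho(1) = 0.03808 / 1.168121 = 0.0326.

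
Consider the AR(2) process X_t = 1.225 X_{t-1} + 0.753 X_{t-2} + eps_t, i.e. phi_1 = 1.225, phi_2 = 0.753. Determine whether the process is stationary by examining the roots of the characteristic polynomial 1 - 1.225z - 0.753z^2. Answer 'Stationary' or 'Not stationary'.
\text{Not stationary}

The AR(p) characteristic polynomial is P(z) = 1 - 1.225z - 0.753z^2.
Stationarity requires all roots to lie outside the unit circle, i.e. |z| > 1 for every root.
Set 1 + (-1.225) z + (-0.753) z^2 = 0, i.e. a z^2 + b z + c = 0 with a = -0.753, b = -1.225, c = 1.
Discriminant D = b^2 - 4ac = (-1.225)^2 - 4*(-0.753)*1 = 1.500625 - (-3.012) = 4.512625.
D >= 0, so the roots are real: z = (-b +/- sqrt(D)) / (2a) = (1.225 +/- 2.124294) / (-1.506).
  z_1 = (1.225 + 2.124294) / (-1.506) = -2.224,   |z_1| = 2.224.
  z_2 = (1.225 - 2.124294) / (-1.506) = 0.5971,   |z_2| = 0.5971.
Moduli of all roots: 2.2240, 0.5971.
All moduli strictly greater than 1? No.
Verdict: Not stationary.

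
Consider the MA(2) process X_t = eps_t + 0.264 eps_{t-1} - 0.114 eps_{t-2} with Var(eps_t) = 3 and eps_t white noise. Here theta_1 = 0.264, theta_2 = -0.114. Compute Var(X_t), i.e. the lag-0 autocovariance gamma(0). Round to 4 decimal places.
\gamma(0) = 3.2481

For an MA(q) process X_t = eps_t + sum_i theta_i eps_{t-i} with
Var(eps_t) = sigma^2, the variance is
  gamma(0) = sigma^2 * (1 + sum_i theta_i^2).
  sum_i theta_i^2 = (0.264)^2 + (-0.114)^2 = 0.069696 + 0.012996 = 0.082692.
  gamma(0) = 3 * (1 + 0.082692) = 3 * 1.082692 = 3.248076, which rounds to 3.2481.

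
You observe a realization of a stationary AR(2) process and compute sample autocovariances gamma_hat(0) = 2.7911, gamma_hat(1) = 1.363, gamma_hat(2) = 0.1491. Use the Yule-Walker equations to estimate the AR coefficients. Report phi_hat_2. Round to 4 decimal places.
\hat\phi_{2} = -0.2430

The Yule-Walker equations for an AR(p) process read, in matrix form,
  Gamma_p phi = r_p,   with   (Gamma_p)_{ij} = gamma(|i - j|),
                       (r_p)_i = gamma(i),   i,j = 1..p.
Substitute the sample gammas (Toeplitz matrix and right-hand side of size 2):
  Gamma_p = [[2.7911, 1.363], [1.363, 2.7911]]
  r_p     = [1.363, 0.1491]
Written out:
  2.7911 phi_1 + 1.363 phi_2 = 1.363
  1.363 phi_1 + 2.7911 phi_2 = 0.1491
Solve by Cramer's rule:
  det = gamma(0)^2 - gamma(1)^2 = (2.7911)^2 - (1.363)^2 = 7.79023921 - 1.857769 = 5.93247021
  phi_hat_1 = [gamma(1) gamma(0) - gamma(1) gamma(2)] / det = [(1.363)(2.7911) - (1.363)(0.1491)] / 5.93247021 = 3.601046 / 5.93247021 = 0.607
  phi_hat_2 = [gamma(0) gamma(2) - gamma(1)^2] / det = [(2.7911)(0.1491) - (1.363)^2] / 5.93247021 = -1.44161599 / 5.93247021 = -0.243
So phi_hat = [0.6070, -0.2430].
Therefore phi_hat_2 = -0.2430.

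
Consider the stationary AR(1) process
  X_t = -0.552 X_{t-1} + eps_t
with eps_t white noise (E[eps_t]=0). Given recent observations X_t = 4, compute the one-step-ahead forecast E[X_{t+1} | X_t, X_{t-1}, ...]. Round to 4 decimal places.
E[X_{t+1} \mid \mathcal F_t] = -2.2080

For an AR(p) model X_t = c + sum_i phi_i X_{t-i} + eps_t, the
one-step-ahead conditional mean is
  E[X_{t+1} | X_t, ...] = c + sum_i phi_i X_{t+1-i}.
Substitute known values:
  E[X_{t+1} | ...] = (-0.552) * (4)
                   = -2.2080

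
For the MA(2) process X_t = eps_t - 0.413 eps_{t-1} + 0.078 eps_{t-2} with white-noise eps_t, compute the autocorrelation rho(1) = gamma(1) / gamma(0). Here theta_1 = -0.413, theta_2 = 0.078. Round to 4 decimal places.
\rho(1) = -0.3784

For an MA(q) process with theta_0 = 1, the autocovariance is
  gamma(k) = sigma^2 * sum_{i=0..q-k} theta_i * theta_{i+k},
and rho(k) = gamma(k) / gamma(0). Sigma^2 cancels.
  numerator   = (1)*(-0.413) + (-0.413)*(0.078) = -0.445214.
  denominator = (1)^2 + (-0.413)^2 + (0.078)^2 = 1.176653.
  rho(1) = -0.445214 / 1.176653 = -0.3784.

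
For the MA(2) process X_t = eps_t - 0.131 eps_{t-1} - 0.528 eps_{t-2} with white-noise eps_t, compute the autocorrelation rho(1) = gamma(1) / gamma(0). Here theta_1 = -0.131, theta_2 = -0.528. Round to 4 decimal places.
\rho(1) = -0.0477

For an MA(q) process with theta_0 = 1, the autocovariance is
  gamma(k) = sigma^2 * sum_{i=0..q-k} theta_i * theta_{i+k},
and rho(k) = gamma(k) / gamma(0). Sigma^2 cancels.
  numerator   = (1)*(-0.131) + (-0.131)*(-0.528) = -0.061832.
  denominator = (1)^2 + (-0.131)^2 + (-0.528)^2 = 1.295945.
  rho(1) = -0.061832 / 1.295945 = -0.0477.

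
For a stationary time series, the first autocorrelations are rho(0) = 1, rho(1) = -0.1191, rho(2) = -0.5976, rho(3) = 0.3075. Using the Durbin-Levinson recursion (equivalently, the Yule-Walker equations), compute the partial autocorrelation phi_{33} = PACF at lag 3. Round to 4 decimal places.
\phi_{33} = 0.1951

The PACF at lag k is phi_{kk}, the last component of the solution
to the Yule-Walker system G_k phi = r_k where
  (G_k)_{ij} = rho(|i - j|), (r_k)_i = rho(i), i,j = 1..k.
Equivalently, Durbin-Levinson gives phi_{kk} iteratively:
  phi_{11} = rho(1)
  phi_{kk} = [rho(k) - sum_{j=1..k-1} phi_{k-1,j} rho(k-j)]
            / [1 - sum_{j=1..k-1} phi_{k-1,j} rho(j)],
  phi_{k,j} = phi_{k-1,j} - phi_{kk} phi_{k-1,k-j},  j = 1..k-1.
Step k = 1:
  phi_11 = rho(1) = -0.1191.
Step k = 2:
  phi_22 = [rho(2) - phi_11 rho(1)] / [1 - phi_11 rho(1)] = [-0.5976 - (-0.1191)(-0.1191)] / [1 - (-0.1191)(-0.1191)]
         = -0.61178481 / 0.98581519 = -0.620588.
  Update: phi_21 = phi_11 - phi_22 phi_11 = -0.1191 - (-0.620588)(-0.1191) = -0.193012.
Step k = 3:
  phi_33 = [rho(3) - phi_21 rho(2) - phi_22 rho(1)] / [1 - phi_21 rho(1) - phi_22 rho(2)]
    numerator   = 0.3075 - (-0.193012)(-0.5976) - (-0.620588)(-0.1191) = 0.11824403
    denominator = 1 - (-0.193012)(-0.1191) - (-0.620588)(-0.5976) = 0.60614904
  phi_33 = 0.11824403 / 0.60614904 = 0.1951.
Therefore phi_{33} = 0.1951.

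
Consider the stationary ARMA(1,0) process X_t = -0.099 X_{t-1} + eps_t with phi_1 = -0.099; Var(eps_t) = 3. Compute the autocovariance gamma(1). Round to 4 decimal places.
\gamma(1) = -0.2999

Multiply the model equation by X_{t-k} and take expectations. With theta_0 = psi_0 = 1 and psi_j the MA(infinity) weights, this gives
  gamma(k) - sum_i phi_i gamma(k-i) = c_k,
  c_k = sigma^2 * sum_{j=k..q} theta_j psi_{j-k}   (c_k = 0 for k > q),
using gamma(-m) = gamma(m).
Pure AR (q = 0): c_0 = sigma^2 = 3, c_k = 0 for k >= 1.
Equations for k = 0 and k = 1 (AR order 1):
  gamma(0) = phi_1 gamma(1) + c_0
  gamma(1) = phi_1 gamma(0) + c_1
Substituting the second into the first: gamma(0) (1 - phi_1^2) = c_0 + phi_1 c_1, so
  gamma(0) = c_0 / (1 - phi_1^2) = 3 / (1 - (-0.099)^2) = 3 / 0.990199 = 3.029694.
  gamma(1) = phi_1 gamma(0) = (-0.099)(3.029694) = -0.29994.
Therefore gamma(1) = -0.2999 (to 4 decimal places).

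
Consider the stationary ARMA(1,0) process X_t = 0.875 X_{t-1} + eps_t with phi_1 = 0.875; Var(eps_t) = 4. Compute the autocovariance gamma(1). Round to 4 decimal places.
\gamma(1) = 14.9333

Multiply the model equation by X_{t-k} and take expectations. With theta_0 = psi_0 = 1 and psi_j the MA(infinity) weights, this gives
  gamma(k) - sum_i phi_i gamma(k-i) = c_k,
  c_k = sigma^2 * sum_{j=k..q} theta_j psi_{j-k}   (c_k = 0 for k > q),
using gamma(-m) = gamma(m).
Pure AR (q = 0): c_0 = sigma^2 = 4, c_k = 0 for k >= 1.
Equations for k = 0 and k = 1 (AR order 1):
  gamma(0) = phi_1 gamma(1) + c_0
  gamma(1) = phi_1 gamma(0) + c_1
Substituting the second into the first: gamma(0) (1 - phi_1^2) = c_0 + phi_1 c_1, so
  gamma(0) = c_0 / (1 - phi_1^2) = 4 / (1 - (0.875)^2) = 4 / 0.234375 = 17.066667.
  gamma(1) = phi_1 gamma(0) = (0.875)(17.066667) = 14.933333.
Therefore gamma(1) = 14.9333 (to 4 decimal places).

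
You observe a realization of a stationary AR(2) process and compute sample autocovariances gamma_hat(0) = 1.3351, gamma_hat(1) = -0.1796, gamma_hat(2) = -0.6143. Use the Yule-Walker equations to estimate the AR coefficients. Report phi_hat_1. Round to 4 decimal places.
\hat\phi_{1} = -0.2000

The Yule-Walker equations for an AR(p) process read, in matrix form,
  Gamma_p phi = r_p,   with   (Gamma_p)_{ij} = gamma(|i - j|),
                       (r_p)_i = gamma(i),   i,j = 1..p.
Substitute the sample gammas (Toeplitz matrix and right-hand side of size 2):
  Gamma_p = [[1.3351, -0.1796], [-0.1796, 1.3351]]
  r_p     = [-0.1796, -0.6143]
Written out:
  1.3351 phi_1 - 0.1796 phi_2 = -0.1796
  -0.1796 phi_1 + 1.3351 phi_2 = -0.6143
Solve by Cramer's rule:
  det = gamma(0)^2 - gamma(1)^2 = (1.3351)^2 - (-0.1796)^2 = 1.78249201 - 0.03225616 = 1.75023585
  phi_hat_1 = [gamma(1) gamma(0) - gamma(1) gamma(2)] / det = [(-0.1796)(1.3351) - (-0.1796)(-0.6143)] / 1.75023585 = -0.35011224 / 1.75023585 = -0.2
  phi_hat_2 = [gamma(0) gamma(2) - gamma(1)^2] / det = [(1.3351)(-0.6143) - (-0.1796)^2] / 1.75023585 = -0.85240809 / 1.75023585 = -0.487
So phi_hat = [-0.2000, -0.4870].
Therefore phi_hat_1 = -0.2000.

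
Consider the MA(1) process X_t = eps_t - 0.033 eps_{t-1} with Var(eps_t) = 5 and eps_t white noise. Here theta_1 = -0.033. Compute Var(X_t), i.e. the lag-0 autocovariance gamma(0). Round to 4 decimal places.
\gamma(0) = 5.0054

For an MA(q) process X_t = eps_t + sum_i theta_i eps_{t-i} with
Var(eps_t) = sigma^2, the variance is
  gamma(0) = sigma^2 * (1 + sum_i theta_i^2).
  sum_i theta_i^2 = (-0.033)^2 = 0.001089.
  gamma(0) = 5 * (1 + 0.001089) = 5 * 1.001089 = 5.005445, which rounds to 5.0054.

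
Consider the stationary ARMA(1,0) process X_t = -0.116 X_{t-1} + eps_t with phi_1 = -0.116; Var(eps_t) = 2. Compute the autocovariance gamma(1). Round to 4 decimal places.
\gamma(1) = -0.2352

Multiply the model equation by X_{t-k} and take expectations. With theta_0 = psi_0 = 1 and psi_j the MA(infinity) weights, this gives
  gamma(k) - sum_i phi_i gamma(k-i) = c_k,
  c_k = sigma^2 * sum_{j=k..q} theta_j psi_{j-k}   (c_k = 0 for k > q),
using gamma(-m) = gamma(m).
Pure AR (q = 0): c_0 = sigma^2 = 2, c_k = 0 for k >= 1.
Equations for k = 0 and k = 1 (AR order 1):
  gamma(0) = phi_1 gamma(1) + c_0
  gamma(1) = phi_1 gamma(0) + c_1
Substituting the second into the first: gamma(0) (1 - phi_1^2) = c_0 + phi_1 c_1, so
  gamma(0) = c_0 / (1 - phi_1^2) = 2 / (1 - (-0.116)^2) = 2 / 0.986544 = 2.027279.
  gamma(1) = phi_1 gamma(0) = (-0.116)(2.027279) = -0.235164.
Therefore gamma(1) = -0.2352 (to 4 decimal places).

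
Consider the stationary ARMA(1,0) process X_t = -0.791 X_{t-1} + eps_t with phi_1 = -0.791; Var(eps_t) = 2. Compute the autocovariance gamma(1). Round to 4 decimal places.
\gamma(1) = -4.2263

Multiply the model equation by X_{t-k} and take expectations. With theta_0 = psi_0 = 1 and psi_j the MA(infinity) weights, this gives
  gamma(k) - sum_i phi_i gamma(k-i) = c_k,
  c_k = sigma^2 * sum_{j=k..q} theta_j psi_{j-k}   (c_k = 0 for k > q),
using gamma(-m) = gamma(m).
Pure AR (q = 0): c_0 = sigma^2 = 2, c_k = 0 for k >= 1.
Equations for k = 0 and k = 1 (AR order 1):
  gamma(0) = phi_1 gamma(1) + c_0
  gamma(1) = phi_1 gamma(0) + c_1
Substituting the second into the first: gamma(0) (1 - phi_1^2) = c_0 + phi_1 c_1, so
  gamma(0) = c_0 / (1 - phi_1^2) = 2 / (1 - (-0.791)^2) = 2 / 0.374319 = 5.343036.
  gamma(1) = phi_1 gamma(0) = (-0.791)(5.343036) = -4.226342.
Therefore gamma(1) = -4.2263 (to 4 decimal places).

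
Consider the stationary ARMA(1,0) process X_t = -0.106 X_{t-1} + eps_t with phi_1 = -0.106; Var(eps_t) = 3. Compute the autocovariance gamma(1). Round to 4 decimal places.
\gamma(1) = -0.3216

Multiply the model equation by X_{t-k} and take expectations. With theta_0 = psi_0 = 1 and psi_j the MA(infinity) weights, this gives
  gamma(k) - sum_i phi_i gamma(k-i) = c_k,
  c_k = sigma^2 * sum_{j=k..q} theta_j psi_{j-k}   (c_k = 0 for k > q),
using gamma(-m) = gamma(m).
Pure AR (q = 0): c_0 = sigma^2 = 3, c_k = 0 for k >= 1.
Equations for k = 0 and k = 1 (AR order 1):
  gamma(0) = phi_1 gamma(1) + c_0
  gamma(1) = phi_1 gamma(0) + c_1
Substituting the second into the first: gamma(0) (1 - phi_1^2) = c_0 + phi_1 c_1, so
  gamma(0) = c_0 / (1 - phi_1^2) = 3 / (1 - (-0.106)^2) = 3 / 0.988764 = 3.034091.
  gamma(1) = phi_1 gamma(0) = (-0.106)(3.034091) = -0.321614.
Therefore gamma(1) = -0.3216 (to 4 decimal places).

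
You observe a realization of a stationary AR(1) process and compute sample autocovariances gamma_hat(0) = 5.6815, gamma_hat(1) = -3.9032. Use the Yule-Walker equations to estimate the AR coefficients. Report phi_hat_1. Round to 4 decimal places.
\hat\phi_{1} = -0.6870

The Yule-Walker equations for an AR(p) process read, in matrix form,
  Gamma_p phi = r_p,   with   (Gamma_p)_{ij} = gamma(|i - j|),
                       (r_p)_i = gamma(i),   i,j = 1..p.
Substitute the sample gammas (Toeplitz matrix and right-hand side of size 1):
  Gamma_p = [[5.6815]]
  r_p     = [-3.9032]
With p = 1 this is the single equation gamma(0) phi_1 = gamma(1):
  phi_hat_1 = gamma(1) / gamma(0) = -3.9032 / 5.6815 = -0.6870.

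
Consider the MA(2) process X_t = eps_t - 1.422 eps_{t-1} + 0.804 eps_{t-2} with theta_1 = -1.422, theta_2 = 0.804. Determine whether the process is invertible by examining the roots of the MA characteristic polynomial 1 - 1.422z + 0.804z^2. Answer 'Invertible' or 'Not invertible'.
\text{Invertible}

The MA(q) characteristic polynomial is P(z) = 1 - 1.422z + 0.804z^2.
Invertibility requires all roots to lie outside the unit circle, i.e. |z| > 1 for every root.
Set 1 + (-1.422) z + (0.804) z^2 = 0, i.e. a z^2 + b z + c = 0 with a = 0.804, b = -1.422, c = 1.
Discriminant D = b^2 - 4ac = (-1.422)^2 - 4*(0.804)*1 = 2.022084 - (3.216) = -1.193916.
D < 0, so the roots are the complex-conjugate pair z = (-b +/- i sqrt(-D)) / (2a) = 0.8843 +/- 0.6795i.
For a conjugate pair |z|^2 = z * conj(z) = (product of roots) = c/a = 1/(0.804) = 1.243781, so |z| = sqrt(1.243781) = 1.1152 for both roots.
Moduli of all roots: 1.1152, 1.1152.
All moduli strictly greater than 1? Yes.
Verdict: Invertible.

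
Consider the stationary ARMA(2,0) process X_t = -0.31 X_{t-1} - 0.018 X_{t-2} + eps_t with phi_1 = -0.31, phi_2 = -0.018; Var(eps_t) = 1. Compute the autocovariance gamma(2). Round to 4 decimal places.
\gamma(2) = 0.0842

Multiply the model equation by X_{t-k} and take expectations. With theta_0 = psi_0 = 1 and psi_j the MA(infinity) weights, this gives
  gamma(k) - sum_i phi_i gamma(k-i) = c_k,
  c_k = sigma^2 * sum_{j=k..q} theta_j psi_{j-k}   (c_k = 0 for k > q),
using gamma(-m) = gamma(m).
Pure AR (q = 0): c_0 = sigma^2 = 1, c_k = 0 for k >= 1.
Equations for k = 0, 1, 2 (AR order 2, c_2 = 0):
  (E0) gamma(0) = phi_1 gamma(1) + phi_2 gamma(2) + c_0
  (E1) gamma(1) = phi_1 gamma(0) + phi_2 gamma(1) + c_1
  (E2) gamma(2) = phi_1 gamma(1) + phi_2 gamma(0)
From (E1): gamma(1) = A gamma(0) + B with
  A = phi_1 / (1 - phi_2) = -0.31 / 1.018 = -0.304519,   B = c_1 / (1 - phi_2) = 0 / 1.018 = 0.
Insert (E2) into (E0): gamma(0) (1 - phi_2^2) = phi_1 (1 + phi_2) gamma(1) + c_0.
  phi_1 (1 + phi_2) = (-0.31)(0.982) = -0.30442,   1 - phi_2^2 = 0.999676.
Replace gamma(1) by A gamma(0) + B and collect gamma(0):
  gamma(0) [0.999676 - (-0.30442)(-0.304519)] = c_0 = 1
  gamma(0) * 0.906974 = 1
  gamma(0) = 1 / 0.906974 = 1.102567.
  gamma(1) = A gamma(0) = (-0.304519)(1.102567) = -0.335752.
  gamma(2) = phi_1 gamma(1) + phi_2 gamma(0) = (-0.31)(-0.335752) + (-0.018)(1.102567) = 0.084237.
Therefore gamma(2) = 0.0842 (to 4 decimal places).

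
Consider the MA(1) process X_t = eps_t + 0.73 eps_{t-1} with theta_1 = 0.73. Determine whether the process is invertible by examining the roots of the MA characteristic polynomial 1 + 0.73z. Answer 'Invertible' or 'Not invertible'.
\text{Invertible}

The MA(q) characteristic polynomial is P(z) = 1 + 0.73z.
Invertibility requires all roots to lie outside the unit circle, i.e. |z| > 1 for every root.
This is linear in z: 1 + (0.73) z = 0  =>  z = -1/(0.73) = -1.369863,  |z| = 1.369863.
Moduli of all roots: 1.3699.
All moduli strictly greater than 1? Yes.
Verdict: Invertible.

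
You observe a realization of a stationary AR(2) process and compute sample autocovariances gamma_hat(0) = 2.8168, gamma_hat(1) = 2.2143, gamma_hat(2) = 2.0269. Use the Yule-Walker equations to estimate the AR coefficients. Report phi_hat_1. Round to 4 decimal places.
\hat\phi_{1} = 0.5770

The Yule-Walker equations for an AR(p) process read, in matrix form,
  Gamma_p phi = r_p,   with   (Gamma_p)_{ij} = gamma(|i - j|),
                       (r_p)_i = gamma(i),   i,j = 1..p.
Substitute the sample gammas (Toeplitz matrix and right-hand side of size 2):
  Gamma_p = [[2.8168, 2.2143], [2.2143, 2.8168]]
  r_p     = [2.2143, 2.0269]
Written out:
  2.8168 phi_1 + 2.2143 phi_2 = 2.2143
  2.2143 phi_1 + 2.8168 phi_2 = 2.0269
Solve by Cramer's rule:
  det = gamma(0)^2 - gamma(1)^2 = (2.8168)^2 - (2.2143)^2 = 7.93436224 - 4.90312449 = 3.03123775
  phi_hat_1 = [gamma(1) gamma(0) - gamma(1) gamma(2)] / det = [(2.2143)(2.8168) - (2.2143)(2.0269)] / 3.03123775 = 1.74907557 / 3.03123775 = 0.577
  phi_hat_2 = [gamma(0) gamma(2) - gamma(1)^2] / det = [(2.8168)(2.0269) - (2.2143)^2] / 3.03123775 = 0.80624743 / 3.03123775 = 0.266
So phi_hat = [0.5770, 0.2660].
Therefore phi_hat_1 = 0.5770.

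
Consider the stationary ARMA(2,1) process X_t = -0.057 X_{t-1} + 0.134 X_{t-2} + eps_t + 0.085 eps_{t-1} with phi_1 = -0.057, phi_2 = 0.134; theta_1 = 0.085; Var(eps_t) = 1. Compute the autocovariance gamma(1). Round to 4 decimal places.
\gamma(1) = 0.0311

Multiply the model equation by X_{t-k} and take expectations. With theta_0 = psi_0 = 1 and psi_j the MA(infinity) weights, this gives
  gamma(k) - sum_i phi_i gamma(k-i) = c_k,
  c_k = sigma^2 * sum_{j=k..q} theta_j psi_{j-k}   (c_k = 0 for k > q),
using gamma(-m) = gamma(m).
psi-weights needed (psi_j = theta_j + sum_i phi_i psi_{j-i}):
  psi_1 = theta_1 + phi_1 = 0.085 + (-0.057) = 0.028
Right-hand sides:
  c_0 = sigma^2 (1 + theta_1 psi_1) = 1 * (1 + (0.085)(0.028)) = 1 * 1.00238 = 1.00238
  c_1 = sigma^2 theta_1 = 1 * (0.085) = 0.085
  c_2 = 0
Equations for k = 0, 1, 2 (AR order 2, c_2 = 0):
  (E0) gamma(0) = phi_1 gamma(1) + phi_2 gamma(2) + c_0
  (E1) gamma(1) = phi_1 gamma(0) + phi_2 gamma(1) + c_1
  (E2) gamma(2) = phi_1 gamma(1) + phi_2 gamma(0)
From (E1): gamma(1) = A gamma(0) + B with
  A = phi_1 / (1 - phi_2) = -0.057 / 0.866 = -0.06582,   B = c_1 / (1 - phi_2) = 0.085 / 0.866 = 0.098152.
Insert (E2) into (E0): gamma(0) (1 - phi_2^2) = phi_1 (1 + phi_2) gamma(1) + c_0.
  phi_1 (1 + phi_2) = (-0.057)(1.134) = -0.064638,   1 - phi_2^2 = 0.982044.
Replace gamma(1) by A gamma(0) + B and collect gamma(0):
  gamma(0) [0.982044 - (-0.064638)(-0.06582)] = (-0.064638)(0.098152) + 1.00238
  gamma(0) * 0.97779 = 0.996036
  gamma(0) = 0.996036 / 0.97779 = 1.018661.
  gamma(1) = A gamma(0) + B = (-0.06582)(1.018661) + (0.098152) = 0.031104.
Therefore gamma(1) = 0.0311 (to 4 decimal places).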